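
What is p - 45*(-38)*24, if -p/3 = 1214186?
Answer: -3601518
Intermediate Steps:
p = -3642558 (p = -3*1214186 = -3642558)
p - 45*(-38)*24 = -3642558 - 45*(-38)*24 = -3642558 + 1710*24 = -3642558 + 41040 = -3601518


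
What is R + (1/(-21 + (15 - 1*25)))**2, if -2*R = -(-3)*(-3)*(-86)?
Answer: -371906/961 ≈ -387.00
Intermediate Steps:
R = -387 (R = -(-(-3)*(-3))*(-86)/2 = -(-3*3)*(-86)/2 = -(-9)*(-86)/2 = -1/2*774 = -387)
R + (1/(-21 + (15 - 1*25)))**2 = -387 + (1/(-21 + (15 - 1*25)))**2 = -387 + (1/(-21 + (15 - 25)))**2 = -387 + (1/(-21 - 10))**2 = -387 + (1/(-31))**2 = -387 + (-1/31)**2 = -387 + 1/961 = -371906/961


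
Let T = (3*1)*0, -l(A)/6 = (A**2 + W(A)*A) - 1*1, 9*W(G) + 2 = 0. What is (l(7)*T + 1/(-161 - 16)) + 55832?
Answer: 9882263/177 ≈ 55832.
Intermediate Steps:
W(G) = -2/9 (W(G) = -2/9 + (1/9)*0 = -2/9 + 0 = -2/9)
l(A) = 6 - 6*A**2 + 4*A/3 (l(A) = -6*((A**2 - 2*A/9) - 1*1) = -6*((A**2 - 2*A/9) - 1) = -6*(-1 + A**2 - 2*A/9) = 6 - 6*A**2 + 4*A/3)
T = 0 (T = 3*0 = 0)
(l(7)*T + 1/(-161 - 16)) + 55832 = ((6 - 6*7**2 + (4/3)*7)*0 + 1/(-161 - 16)) + 55832 = ((6 - 6*49 + 28/3)*0 + 1/(-177)) + 55832 = ((6 - 294 + 28/3)*0 - 1/177) + 55832 = (-836/3*0 - 1/177) + 55832 = (0 - 1/177) + 55832 = -1/177 + 55832 = 9882263/177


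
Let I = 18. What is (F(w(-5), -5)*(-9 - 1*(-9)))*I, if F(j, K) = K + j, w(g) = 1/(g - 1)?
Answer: 0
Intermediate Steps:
w(g) = 1/(-1 + g)
(F(w(-5), -5)*(-9 - 1*(-9)))*I = ((-5 + 1/(-1 - 5))*(-9 - 1*(-9)))*18 = ((-5 + 1/(-6))*(-9 + 9))*18 = ((-5 - ⅙)*0)*18 = -31/6*0*18 = 0*18 = 0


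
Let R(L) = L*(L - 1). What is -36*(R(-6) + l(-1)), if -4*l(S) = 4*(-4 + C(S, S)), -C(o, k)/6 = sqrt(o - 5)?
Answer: -1656 - 216*I*sqrt(6) ≈ -1656.0 - 529.09*I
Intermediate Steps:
C(o, k) = -6*sqrt(-5 + o) (C(o, k) = -6*sqrt(o - 5) = -6*sqrt(-5 + o))
l(S) = 4 + 6*sqrt(-5 + S) (l(S) = -(-4 - 6*sqrt(-5 + S)) = -(-16 - 24*sqrt(-5 + S))/4 = 4 + 6*sqrt(-5 + S))
R(L) = L*(-1 + L)
-36*(R(-6) + l(-1)) = -36*(-6*(-1 - 6) + (4 + 6*sqrt(-5 - 1))) = -36*(-6*(-7) + (4 + 6*sqrt(-6))) = -36*(42 + (4 + 6*(I*sqrt(6)))) = -36*(42 + (4 + 6*I*sqrt(6))) = -36*(46 + 6*I*sqrt(6)) = -1656 - 216*I*sqrt(6)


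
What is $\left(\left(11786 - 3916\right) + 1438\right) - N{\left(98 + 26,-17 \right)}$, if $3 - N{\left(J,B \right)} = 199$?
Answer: $9504$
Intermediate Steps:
$N{\left(J,B \right)} = -196$ ($N{\left(J,B \right)} = 3 - 199 = -196$)
$\left(\left(11786 - 3916\right) + 1438\right) - N{\left(98 + 26,-17 \right)} = \left(\left(11786 - 3916\right) + 1438\right) - -196 = \left(7870 + 1438\right) + 196 = 9308 + 196 = 9504$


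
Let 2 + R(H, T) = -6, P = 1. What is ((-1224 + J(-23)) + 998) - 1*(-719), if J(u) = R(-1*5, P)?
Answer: 485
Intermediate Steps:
R(H, T) = -8 (R(H, T) = -2 - 6 = -8)
J(u) = -8
((-1224 + J(-23)) + 998) - 1*(-719) = ((-1224 - 8) + 998) - 1*(-719) = (-1232 + 998) + 719 = -234 + 719 = 485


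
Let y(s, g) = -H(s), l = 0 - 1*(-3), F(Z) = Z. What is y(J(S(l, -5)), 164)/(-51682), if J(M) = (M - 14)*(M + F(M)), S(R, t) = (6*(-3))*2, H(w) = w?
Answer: 1800/25841 ≈ 0.069657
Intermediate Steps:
l = 3 (l = 0 + 3 = 3)
S(R, t) = -36 (S(R, t) = -18*2 = -36)
J(M) = 2*M*(-14 + M) (J(M) = (M - 14)*(M + M) = (-14 + M)*(2*M) = 2*M*(-14 + M))
y(s, g) = -s
y(J(S(l, -5)), 164)/(-51682) = -2*(-36)*(-14 - 36)/(-51682) = -2*(-36)*(-50)*(-1/51682) = -1*3600*(-1/51682) = -3600*(-1/51682) = 1800/25841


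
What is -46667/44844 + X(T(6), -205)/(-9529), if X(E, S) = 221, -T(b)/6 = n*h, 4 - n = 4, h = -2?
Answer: -34969259/32870652 ≈ -1.0638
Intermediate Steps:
n = 0 (n = 4 - 1*4 = 4 - 4 = 0)
T(b) = 0 (T(b) = -0*(-2) = -6*0 = 0)
-46667/44844 + X(T(6), -205)/(-9529) = -46667/44844 + 221/(-9529) = -46667*1/44844 + 221*(-1/9529) = -46667/44844 - 17/733 = -34969259/32870652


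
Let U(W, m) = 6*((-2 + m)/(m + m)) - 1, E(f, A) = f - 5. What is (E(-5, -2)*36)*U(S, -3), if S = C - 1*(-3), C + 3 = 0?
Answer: -1440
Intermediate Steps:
C = -3 (C = -3 + 0 = -3)
E(f, A) = -5 + f
S = 0 (S = -3 - 1*(-3) = -3 + 3 = 0)
U(W, m) = -1 + 3*(-2 + m)/m (U(W, m) = 6*((-2 + m)/((2*m))) - 1 = 6*((-2 + m)*(1/(2*m))) - 1 = 6*((-2 + m)/(2*m)) - 1 = 3*(-2 + m)/m - 1 = -1 + 3*(-2 + m)/m)
(E(-5, -2)*36)*U(S, -3) = ((-5 - 5)*36)*(2 - 6/(-3)) = (-10*36)*(2 - 6*(-⅓)) = -360*(2 + 2) = -360*4 = -1440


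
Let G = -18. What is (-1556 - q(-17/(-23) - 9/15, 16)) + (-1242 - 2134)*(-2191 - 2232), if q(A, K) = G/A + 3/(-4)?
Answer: 119444977/8 ≈ 1.4931e+7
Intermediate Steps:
q(A, K) = -¾ - 18/A (q(A, K) = -18/A + 3/(-4) = -18/A + 3*(-¼) = -18/A - ¾ = -¾ - 18/A)
(-1556 - q(-17/(-23) - 9/15, 16)) + (-1242 - 2134)*(-2191 - 2232) = (-1556 - (-¾ - 18/(-17/(-23) - 9/15))) + (-1242 - 2134)*(-2191 - 2232) = (-1556 - (-¾ - 18/(-17*(-1/23) - 9*1/15))) - 3376*(-4423) = (-1556 - (-¾ - 18/(17/23 - ⅗))) + 14932048 = (-1556 - (-¾ - 18/16/115)) + 14932048 = (-1556 - (-¾ - 18*115/16)) + 14932048 = (-1556 - (-¾ - 1035/8)) + 14932048 = (-1556 - 1*(-1041/8)) + 14932048 = (-1556 + 1041/8) + 14932048 = -11407/8 + 14932048 = 119444977/8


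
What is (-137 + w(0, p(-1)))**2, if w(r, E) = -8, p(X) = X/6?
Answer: 21025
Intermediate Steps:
p(X) = X/6 (p(X) = X*(1/6) = X/6)
(-137 + w(0, p(-1)))**2 = (-137 - 8)**2 = (-145)**2 = 21025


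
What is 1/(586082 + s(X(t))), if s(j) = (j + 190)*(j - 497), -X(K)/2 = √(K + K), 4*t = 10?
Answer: 122918/60434867651 - 307*√5/120869735302 ≈ 2.0282e-6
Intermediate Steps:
t = 5/2 (t = (¼)*10 = 5/2 ≈ 2.5000)
X(K) = -2*√2*√K (X(K) = -2*√(K + K) = -2*√2*√K)
s(j) = (-497 + j)*(190 + j) (s(j) = (190 + j)*(-497 + j) = (-497 + j)*(190 + j))
1/(586082 + s(X(t))) = 1/(586082 + (-94430 + (-2*√2*√(5/2))² - (-614)*√2*√(5/2))) = 1/(586082 + (-94430 + (-2*√2*√10/2)² - (-614)*√2*√10/2)) = 1/(586082 + (-94430 + (-2*√5)² - (-614)*√5)) = 1/(586082 + (-94430 + 20 + 614*√5)) = 1/(586082 + (-94410 + 614*√5)) = 1/(491672 + 614*√5)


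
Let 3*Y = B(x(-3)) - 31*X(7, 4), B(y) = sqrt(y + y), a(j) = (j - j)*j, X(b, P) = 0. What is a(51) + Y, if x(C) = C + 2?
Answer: I*sqrt(2)/3 ≈ 0.4714*I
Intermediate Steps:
x(C) = 2 + C
a(j) = 0 (a(j) = 0*j = 0)
B(y) = sqrt(2)*sqrt(y) (B(y) = sqrt(2*y) = sqrt(2)*sqrt(y))
Y = I*sqrt(2)/3 (Y = (sqrt(2)*sqrt(2 - 3) - 31*0)/3 = (sqrt(2)*sqrt(-1) + 0)/3 = (sqrt(2)*I + 0)/3 = (I*sqrt(2) + 0)/3 = (I*sqrt(2))/3 = I*sqrt(2)/3 ≈ 0.4714*I)
a(51) + Y = 0 + I*sqrt(2)/3 = I*sqrt(2)/3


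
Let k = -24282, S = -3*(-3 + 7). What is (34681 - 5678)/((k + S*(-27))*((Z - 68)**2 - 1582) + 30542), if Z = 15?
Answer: -29003/29365924 ≈ -0.00098764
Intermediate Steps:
S = -12 (S = -3*4 = -12)
(34681 - 5678)/((k + S*(-27))*((Z - 68)**2 - 1582) + 30542) = (34681 - 5678)/((-24282 - 12*(-27))*((15 - 68)**2 - 1582) + 30542) = 29003/((-24282 + 324)*((-53)**2 - 1582) + 30542) = 29003/(-23958*(2809 - 1582) + 30542) = 29003/(-23958*1227 + 30542) = 29003/(-29396466 + 30542) = 29003/(-29365924) = 29003*(-1/29365924) = -29003/29365924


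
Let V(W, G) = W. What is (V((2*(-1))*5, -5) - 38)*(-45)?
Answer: 2160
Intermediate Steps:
(V((2*(-1))*5, -5) - 38)*(-45) = ((2*(-1))*5 - 38)*(-45) = (-2*5 - 38)*(-45) = (-10 - 38)*(-45) = -48*(-45) = 2160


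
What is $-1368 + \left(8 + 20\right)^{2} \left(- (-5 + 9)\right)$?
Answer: $-4504$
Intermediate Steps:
$-1368 + \left(8 + 20\right)^{2} \left(- (-5 + 9)\right) = -1368 + 28^{2} \left(\left(-1\right) 4\right) = -1368 + 784 \left(-4\right) = -1368 - 3136 = -4504$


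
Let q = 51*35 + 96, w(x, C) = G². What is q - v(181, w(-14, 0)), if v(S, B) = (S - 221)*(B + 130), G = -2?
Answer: 7241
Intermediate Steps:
w(x, C) = 4 (w(x, C) = (-2)² = 4)
v(S, B) = (-221 + S)*(130 + B)
q = 1881 (q = 1785 + 96 = 1881)
q - v(181, w(-14, 0)) = 1881 - (-28730 - 221*4 + 130*181 + 4*181) = 1881 - (-28730 - 884 + 23530 + 724) = 1881 - 1*(-5360) = 1881 + 5360 = 7241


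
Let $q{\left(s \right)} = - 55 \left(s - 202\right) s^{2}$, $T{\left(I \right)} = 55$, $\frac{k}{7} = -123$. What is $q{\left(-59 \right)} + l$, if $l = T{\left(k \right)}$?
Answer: $49969810$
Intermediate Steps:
$k = -861$ ($k = 7 \left(-123\right) = -861$)
$l = 55$
$q{\left(s \right)} = s^{2} \left(11110 - 55 s\right)$ ($q{\left(s \right)} = - 55 \left(-202 + s\right) s^{2} = \left(11110 - 55 s\right) s^{2} = s^{2} \left(11110 - 55 s\right)$)
$q{\left(-59 \right)} + l = 55 \left(-59\right)^{2} \left(202 - -59\right) + 55 = 55 \cdot 3481 \left(202 + 59\right) + 55 = 55 \cdot 3481 \cdot 261 + 55 = 49969755 + 55 = 49969810$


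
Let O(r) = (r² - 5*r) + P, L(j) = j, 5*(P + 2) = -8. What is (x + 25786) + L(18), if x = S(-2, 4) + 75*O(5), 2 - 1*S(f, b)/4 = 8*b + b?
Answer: 25398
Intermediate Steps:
P = -18/5 (P = -2 + (⅕)*(-8) = -2 - 8/5 = -18/5 ≈ -3.6000)
S(f, b) = 8 - 36*b (S(f, b) = 8 - 4*(8*b + b) = 8 - 36*b)
O(r) = -18/5 + r² - 5*r (O(r) = (r² - 5*r) - 18/5 = -18/5 + r² - 5*r)
x = -406 (x = (8 - 36*4) + 75*(-18/5 + 5² - 5*5) = (8 - 144) + 75*(-18/5 + 25 - 25) = -136 + 75*(-18/5) = -136 - 270 = -406)
(x + 25786) + L(18) = (-406 + 25786) + 18 = 25380 + 18 = 25398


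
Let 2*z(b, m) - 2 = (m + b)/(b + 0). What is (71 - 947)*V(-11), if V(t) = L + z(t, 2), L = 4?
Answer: -52122/11 ≈ -4738.4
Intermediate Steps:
z(b, m) = 1 + (b + m)/(2*b) (z(b, m) = 1 + ((m + b)/(b + 0))/2 = 1 + ((b + m)/b)/2 = 1 + (b + m)/(2*b))
V(t) = 4 + (2 + 3*t)/(2*t)
(71 - 947)*V(-11) = (71 - 947)*(11/2 + 1/(-11)) = -876*(11/2 - 1/11) = -876*119/22 = -52122/11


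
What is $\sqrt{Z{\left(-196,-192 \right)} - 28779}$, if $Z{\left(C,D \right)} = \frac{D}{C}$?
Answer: $\frac{i \sqrt{1410123}}{7} \approx 169.64 i$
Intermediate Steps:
$\sqrt{Z{\left(-196,-192 \right)} - 28779} = \sqrt{- \frac{192}{-196} - 28779} = \sqrt{\left(-192\right) \left(- \frac{1}{196}\right) - 28779} = \sqrt{\frac{48}{49} - 28779} = \sqrt{- \frac{1410123}{49}} = \frac{i \sqrt{1410123}}{7}$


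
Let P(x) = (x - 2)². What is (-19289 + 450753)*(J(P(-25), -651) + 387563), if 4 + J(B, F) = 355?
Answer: 167370926096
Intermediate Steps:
P(x) = (-2 + x)²
J(B, F) = 351 (J(B, F) = -4 + 355 = 351)
(-19289 + 450753)*(J(P(-25), -651) + 387563) = (-19289 + 450753)*(351 + 387563) = 431464*387914 = 167370926096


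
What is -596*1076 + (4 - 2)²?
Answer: -641292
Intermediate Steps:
-596*1076 + (4 - 2)² = -641296 + 2² = -641296 + 4 = -641292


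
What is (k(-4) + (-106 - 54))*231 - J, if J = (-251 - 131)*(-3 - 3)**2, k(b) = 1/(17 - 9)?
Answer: -185433/8 ≈ -23179.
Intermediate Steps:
k(b) = 1/8
J = -13752 (J = -382*(-6)**2 = -382*36 = -13752)
(k(-4) + (-106 - 54))*231 - J = (1/8 + (-106 - 54))*231 - 1*(-13752) = (1/8 - 160)*231 + 13752 = -1279/8*231 + 13752 = -295449/8 + 13752 = -185433/8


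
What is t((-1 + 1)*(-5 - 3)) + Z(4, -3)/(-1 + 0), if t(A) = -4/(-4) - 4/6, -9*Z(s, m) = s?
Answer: 7/9 ≈ 0.77778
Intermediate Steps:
Z(s, m) = -s/9
t(A) = 1/3 (t(A) = -4*(-1/4) - 4*1/6 = 1 - 2/3 = 1/3)
t((-1 + 1)*(-5 - 3)) + Z(4, -3)/(-1 + 0) = 1/3 + (-1/9*4)/(-1 + 0) = 1/3 - 4/9/(-1) = 1/3 - 1*(-4/9) = 1/3 + 4/9 = 7/9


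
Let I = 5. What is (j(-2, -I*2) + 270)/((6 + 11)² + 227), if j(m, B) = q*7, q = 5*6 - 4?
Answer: 113/129 ≈ 0.87597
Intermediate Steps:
q = 26 (q = 30 - 4 = 26)
j(m, B) = 182 (j(m, B) = 26*7 = 182)
(j(-2, -I*2) + 270)/((6 + 11)² + 227) = (182 + 270)/((6 + 11)² + 227) = 452/(17² + 227) = 452/(289 + 227) = 452/516 = 452*(1/516) = 113/129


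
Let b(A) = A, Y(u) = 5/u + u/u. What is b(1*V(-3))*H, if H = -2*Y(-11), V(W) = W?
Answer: 36/11 ≈ 3.2727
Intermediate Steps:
Y(u) = 1 + 5/u (Y(u) = 5/u + 1 = 1 + 5/u)
H = -12/11 (H = -2*(5 - 11)/(-11) = -(-2)*(-6)/11 = -2*6/11 = -12/11 ≈ -1.0909)
b(1*V(-3))*H = (1*(-3))*(-12/11) = -3*(-12/11) = 36/11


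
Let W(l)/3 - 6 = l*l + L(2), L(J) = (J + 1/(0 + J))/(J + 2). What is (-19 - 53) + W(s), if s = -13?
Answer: 3639/8 ≈ 454.88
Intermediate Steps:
L(J) = (J + 1/J)/(2 + J)
W(l) = 159/8 + 3*l² (W(l) = 18 + 3*(l*l + (1 + 2²)/(2*(2 + 2))) = 18 + 3*(l² + (½)*(1 + 4)/4) = 18 + 3*(l² + (½)*(¼)*5) = 18 + 3*(l² + 5/8) = 18 + 3*(5/8 + l²) = 18 + (15/8 + 3*l²) = 159/8 + 3*l²)
(-19 - 53) + W(s) = (-19 - 53) + (159/8 + 3*(-13)²) = -72 + (159/8 + 3*169) = -72 + (159/8 + 507) = -72 + 4215/8 = 3639/8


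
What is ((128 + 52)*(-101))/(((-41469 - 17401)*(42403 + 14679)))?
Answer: 909/168020867 ≈ 5.4100e-6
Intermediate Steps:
((128 + 52)*(-101))/(((-41469 - 17401)*(42403 + 14679))) = (180*(-101))/((-58870*57082)) = -18180/(-3360417340) = -18180*(-1/3360417340) = 909/168020867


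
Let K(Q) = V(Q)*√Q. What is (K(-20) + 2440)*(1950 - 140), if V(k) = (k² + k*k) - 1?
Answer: 4416400 + 2892380*I*√5 ≈ 4.4164e+6 + 6.4676e+6*I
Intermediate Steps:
V(k) = -1 + 2*k² (V(k) = (k² + k²) - 1 = 2*k² - 1 = -1 + 2*k²)
K(Q) = √Q*(-1 + 2*Q²) (K(Q) = (-1 + 2*Q²)*√Q = √Q*(-1 + 2*Q²))
(K(-20) + 2440)*(1950 - 140) = (√(-20)*(-1 + 2*(-20)²) + 2440)*(1950 - 140) = ((2*I*√5)*(-1 + 2*400) + 2440)*1810 = ((2*I*√5)*(-1 + 800) + 2440)*1810 = ((2*I*√5)*799 + 2440)*1810 = (1598*I*√5 + 2440)*1810 = (2440 + 1598*I*√5)*1810 = 4416400 + 2892380*I*√5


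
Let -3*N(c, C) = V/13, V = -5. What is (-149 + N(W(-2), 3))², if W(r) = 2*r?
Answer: 33709636/1521 ≈ 22163.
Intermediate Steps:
N(c, C) = 5/39 (N(c, C) = -(-5)/(3*13) = -⅓*(-5/13) = 5/39)
(-149 + N(W(-2), 3))² = (-149 + 5/39)² = (-5806/39)² = 33709636/1521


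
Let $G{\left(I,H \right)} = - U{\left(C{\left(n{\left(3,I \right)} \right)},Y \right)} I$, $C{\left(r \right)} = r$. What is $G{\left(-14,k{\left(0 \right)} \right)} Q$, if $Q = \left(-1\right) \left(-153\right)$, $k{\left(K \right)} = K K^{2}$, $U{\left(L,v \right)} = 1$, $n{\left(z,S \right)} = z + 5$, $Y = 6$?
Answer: $2142$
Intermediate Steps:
$n{\left(z,S \right)} = 5 + z$
$k{\left(K \right)} = K^{3}$
$Q = 153$
$G{\left(I,H \right)} = - I$ ($G{\left(I,H \right)} = - 1 I = - I$)
$G{\left(-14,k{\left(0 \right)} \right)} Q = \left(-1\right) \left(-14\right) 153 = 14 \cdot 153 = 2142$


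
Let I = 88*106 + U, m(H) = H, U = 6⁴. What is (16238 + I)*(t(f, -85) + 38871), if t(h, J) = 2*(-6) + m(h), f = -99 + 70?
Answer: 1043051460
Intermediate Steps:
f = -29
U = 1296
I = 10624 (I = 88*106 + 1296 = 9328 + 1296 = 10624)
t(h, J) = -12 + h (t(h, J) = 2*(-6) + h = -12 + h)
(16238 + I)*(t(f, -85) + 38871) = (16238 + 10624)*((-12 - 29) + 38871) = 26862*(-41 + 38871) = 26862*38830 = 1043051460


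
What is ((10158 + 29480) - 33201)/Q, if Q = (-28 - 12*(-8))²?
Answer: 6437/4624 ≈ 1.3921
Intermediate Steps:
Q = 4624 (Q = (-28 + 96)² = 68² = 4624)
((10158 + 29480) - 33201)/Q = ((10158 + 29480) - 33201)/4624 = (39638 - 33201)*(1/4624) = 6437*(1/4624) = 6437/4624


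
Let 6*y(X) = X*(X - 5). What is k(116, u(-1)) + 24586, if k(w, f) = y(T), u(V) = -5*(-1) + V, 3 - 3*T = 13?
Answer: 663947/27 ≈ 24591.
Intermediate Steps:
T = -10/3 (T = 1 - 1/3*13 = 1 - 13/3 = -10/3 ≈ -3.3333)
y(X) = X*(-5 + X)/6 (y(X) = (X*(X - 5))/6 = (X*(-5 + X))/6 = X*(-5 + X)/6)
u(V) = 5 + V
k(w, f) = 125/27 (k(w, f) = (1/6)*(-10/3)*(-5 - 10/3) = (1/6)*(-10/3)*(-25/3) = 125/27)
k(116, u(-1)) + 24586 = 125/27 + 24586 = 663947/27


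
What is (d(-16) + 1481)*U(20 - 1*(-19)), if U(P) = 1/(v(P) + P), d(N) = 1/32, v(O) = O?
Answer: 47393/2496 ≈ 18.988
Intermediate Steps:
d(N) = 1/32
U(P) = 1/(2*P) (U(P) = 1/(P + P) = 1/(2*P))
(d(-16) + 1481)*U(20 - 1*(-19)) = (1/32 + 1481)*(1/(2*(20 - 1*(-19)))) = 47393*(1/(2*(20 + 19)))/32 = 47393*((½)/39)/32 = 47393*((½)*(1/39))/32 = (47393/32)*(1/78) = 47393/2496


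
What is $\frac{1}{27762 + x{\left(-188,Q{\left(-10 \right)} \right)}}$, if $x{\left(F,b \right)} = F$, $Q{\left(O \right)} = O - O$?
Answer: $\frac{1}{27574} \approx 3.6266 \cdot 10^{-5}$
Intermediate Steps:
$Q{\left(O \right)} = 0$
$\frac{1}{27762 + x{\left(-188,Q{\left(-10 \right)} \right)}} = \frac{1}{27762 - 188} = \frac{1}{27574}$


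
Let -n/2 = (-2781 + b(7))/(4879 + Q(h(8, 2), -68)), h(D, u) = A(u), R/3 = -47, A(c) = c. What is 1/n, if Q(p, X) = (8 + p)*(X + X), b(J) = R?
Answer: 1173/1948 ≈ 0.60216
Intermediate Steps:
R = -141 (R = 3*(-47) = -141)
h(D, u) = u
b(J) = -141
Q(p, X) = 2*X*(8 + p) (Q(p, X) = (8 + p)*(2*X) = 2*X*(8 + p))
n = 1948/1173 (n = -2*(-2781 - 141)/(4879 + 2*(-68)*(8 + 2)) = -(-5844)/(4879 + 2*(-68)*10) = -(-5844)/(4879 - 1360) = -(-5844)/3519 = -2*(-974/1173) = 1948/1173 ≈ 1.6607)
1/n = 1/(1948/1173) = 1173/1948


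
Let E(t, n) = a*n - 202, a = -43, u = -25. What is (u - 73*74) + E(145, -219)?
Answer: 3788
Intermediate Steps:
E(t, n) = -202 - 43*n (E(t, n) = -43*n - 202 = -202 - 43*n)
(u - 73*74) + E(145, -219) = (-25 - 73*74) + (-202 - 43*(-219)) = (-25 - 5402) + (-202 + 9417) = -5427 + 9215 = 3788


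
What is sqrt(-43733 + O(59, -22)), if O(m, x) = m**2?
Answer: 2*I*sqrt(10063) ≈ 200.63*I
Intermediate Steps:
sqrt(-43733 + O(59, -22)) = sqrt(-43733 + 59**2) = sqrt(-43733 + 3481) = sqrt(-40252) = 2*I*sqrt(10063)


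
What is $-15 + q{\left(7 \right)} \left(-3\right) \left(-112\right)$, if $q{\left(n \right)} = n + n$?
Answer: $4689$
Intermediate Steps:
$q{\left(n \right)} = 2 n$
$-15 + q{\left(7 \right)} \left(-3\right) \left(-112\right) = -15 + 2 \cdot 7 \left(-3\right) \left(-112\right) = -15 + 14 \left(-3\right) \left(-112\right) = -15 - -4704 = -15 + 4704 = 4689$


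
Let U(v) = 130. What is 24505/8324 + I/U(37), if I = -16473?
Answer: -66967801/541060 ≈ -123.77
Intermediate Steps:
24505/8324 + I/U(37) = 24505/8324 - 16473/130 = -66967801/541060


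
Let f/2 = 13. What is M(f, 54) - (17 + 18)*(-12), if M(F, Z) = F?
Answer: 446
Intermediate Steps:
f = 26 (f = 2*13 = 26)
M(f, 54) - (17 + 18)*(-12) = 26 - (17 + 18)*(-12) = 26 - 35*(-12) = 26 - 1*(-420) = 26 + 420 = 446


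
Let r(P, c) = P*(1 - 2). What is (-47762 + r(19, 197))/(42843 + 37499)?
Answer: -47781/80342 ≈ -0.59472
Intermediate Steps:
r(P, c) = -P (r(P, c) = P*(-1) = -P)
(-47762 + r(19, 197))/(42843 + 37499) = (-47762 - 1*19)/(42843 + 37499) = (-47762 - 19)/80342 = -47781*1/80342 = -47781/80342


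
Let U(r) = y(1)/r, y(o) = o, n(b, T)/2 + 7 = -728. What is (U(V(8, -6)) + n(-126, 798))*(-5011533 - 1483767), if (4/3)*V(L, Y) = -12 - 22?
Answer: 162321877200/17 ≈ 9.5483e+9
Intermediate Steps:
n(b, T) = -1470 (n(b, T) = -14 + 2*(-728) = -14 - 1456 = -1470)
V(L, Y) = -51/2 (V(L, Y) = 3*(-12 - 22)/4 = (¾)*(-34) = -51/2)
U(r) = 1/r
(U(V(8, -6)) + n(-126, 798))*(-5011533 - 1483767) = (1/(-51/2) - 1470)*(-5011533 - 1483767) = (-2/51 - 1470)*(-6495300) = -74972/51*(-6495300) = 162321877200/17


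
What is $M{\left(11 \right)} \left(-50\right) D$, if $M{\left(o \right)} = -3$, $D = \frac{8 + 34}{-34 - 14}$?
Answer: $- \frac{525}{4} \approx -131.25$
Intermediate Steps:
$D = - \frac{7}{8}$ ($D = \frac{42}{-48} = 42 \left(- \frac{1}{48}\right) = - \frac{7}{8} \approx -0.875$)
$M{\left(11 \right)} \left(-50\right) D = \left(-3\right) \left(-50\right) \left(- \frac{7}{8}\right) = 150 \left(- \frac{7}{8}\right) = - \frac{525}{4}$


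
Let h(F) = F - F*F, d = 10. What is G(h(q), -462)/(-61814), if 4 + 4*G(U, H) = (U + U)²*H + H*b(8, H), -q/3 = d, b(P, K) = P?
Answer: 399584725/61814 ≈ 6464.3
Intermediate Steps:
q = -30 (q = -3*10 = -30)
h(F) = F - F²
G(U, H) = -1 + 2*H + H*U² (G(U, H) = -1 + ((U + U)²*H + H*8)/4 = -1 + ((2*U)²*H + 8*H)/4 = -1 + ((4*U²)*H + 8*H)/4 = -1 + (4*H*U² + 8*H)/4 = -1 + (8*H + 4*H*U²)/4 = -1 + (2*H + H*U²) = -1 + 2*H + H*U²)
G(h(q), -462)/(-61814) = (-1 + 2*(-462) - 462*900*(1 - 1*(-30))²)/(-61814) = (-1 - 924 - 462*900*(1 + 30)²)*(-1/61814) = (-1 - 924 - 462*(-30*31)²)*(-1/61814) = (-1 - 924 - 462*(-930)²)*(-1/61814) = (-1 - 924 - 462*864900)*(-1/61814) = (-1 - 924 - 399583800)*(-1/61814) = -399584725*(-1/61814) = 399584725/61814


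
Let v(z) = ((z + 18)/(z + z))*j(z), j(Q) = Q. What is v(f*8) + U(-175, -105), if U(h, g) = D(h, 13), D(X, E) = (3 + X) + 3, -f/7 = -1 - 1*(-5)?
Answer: -272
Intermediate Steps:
f = -28 (f = -7*(-1 - 1*(-5)) = -7*(-1 + 5) = -7*4 = -28)
D(X, E) = 6 + X
U(h, g) = 6 + h
v(z) = 9 + z/2 (v(z) = ((z + 18)/(z + z))*z = ((18 + z)/((2*z)))*z = ((18 + z)*(1/(2*z)))*z = ((18 + z)/(2*z))*z = 9 + z/2)
v(f*8) + U(-175, -105) = (9 + (-28*8)/2) + (6 - 175) = (9 + (½)*(-224)) - 169 = (9 - 112) - 169 = -103 - 169 = -272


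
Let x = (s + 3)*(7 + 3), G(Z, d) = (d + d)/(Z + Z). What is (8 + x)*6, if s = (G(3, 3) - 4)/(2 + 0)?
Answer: 138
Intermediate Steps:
G(Z, d) = d/Z (G(Z, d) = (2*d)/((2*Z)) = (2*d)*(1/(2*Z)) = d/Z)
s = -3/2 (s = (3/3 - 4)/(2 + 0) = (3*(1/3) - 4)/2 = (1 - 4)*(1/2) = -3*1/2 = -3/2 ≈ -1.5000)
x = 15 (x = (-3/2 + 3)*(7 + 3) = (3/2)*10 = 15)
(8 + x)*6 = (8 + 15)*6 = 23*6 = 138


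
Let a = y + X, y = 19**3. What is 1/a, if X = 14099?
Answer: 1/20958 ≈ 4.7714e-5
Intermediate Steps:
y = 6859
a = 20958 (a = 6859 + 14099 = 20958)
1/a = 1/20958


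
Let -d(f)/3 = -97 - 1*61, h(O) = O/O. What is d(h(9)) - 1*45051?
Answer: -44577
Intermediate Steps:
h(O) = 1
d(f) = 474 (d(f) = -3*(-97 - 1*61) = -3*(-97 - 61) = -3*(-158) = 474)
d(h(9)) - 1*45051 = 474 - 1*45051 = 474 - 45051 = -44577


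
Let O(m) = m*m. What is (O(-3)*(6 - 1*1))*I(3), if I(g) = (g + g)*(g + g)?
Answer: 1620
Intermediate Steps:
O(m) = m²
I(g) = 4*g² (I(g) = (2*g)*(2*g) = 4*g²)
(O(-3)*(6 - 1*1))*I(3) = ((-3)²*(6 - 1*1))*(4*3²) = (9*(6 - 1))*(4*9) = (9*5)*36 = 45*36 = 1620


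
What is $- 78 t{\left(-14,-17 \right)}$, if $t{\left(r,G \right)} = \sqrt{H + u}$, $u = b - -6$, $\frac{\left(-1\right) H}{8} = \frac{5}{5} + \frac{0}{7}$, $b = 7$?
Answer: $- 78 \sqrt{5} \approx -174.41$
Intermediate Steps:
$H = -8$ ($H = - 8 \left(\frac{5}{5} + \frac{0}{7}\right) = - 8 \left(5 \cdot \frac{1}{5} + 0 \cdot \frac{1}{7}\right) = - 8 \left(1 + 0\right) = \left(-8\right) 1 = -8$)
$u = 13$ ($u = 7 - -6 = 7 + 6 = 13$)
$t{\left(r,G \right)} = \sqrt{5}$ ($t{\left(r,G \right)} = \sqrt{-8 + 13} = \sqrt{5}$)
$- 78 t{\left(-14,-17 \right)} = - 78 \sqrt{5}$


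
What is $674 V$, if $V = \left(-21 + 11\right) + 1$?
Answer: $-6066$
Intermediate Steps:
$V = -9$ ($V = -10 + 1 = -9$)
$674 V = 674 \left(-9\right) = -6066$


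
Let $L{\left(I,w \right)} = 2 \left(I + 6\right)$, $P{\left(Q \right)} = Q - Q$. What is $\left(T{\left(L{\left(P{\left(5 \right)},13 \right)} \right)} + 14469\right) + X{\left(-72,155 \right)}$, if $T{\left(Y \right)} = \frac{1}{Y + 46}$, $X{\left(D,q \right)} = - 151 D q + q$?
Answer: $\frac{98587473}{58} \approx 1.6998 \cdot 10^{6}$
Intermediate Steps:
$P{\left(Q \right)} = 0$
$L{\left(I,w \right)} = 12 + 2 I$ ($L{\left(I,w \right)} = 2 \left(6 + I\right) = 12 + 2 I$)
$X{\left(D,q \right)} = q - 151 D q$ ($X{\left(D,q \right)} = - 151 D q + q = q - 151 D q$)
$T{\left(Y \right)} = \frac{1}{46 + Y}$
$\left(T{\left(L{\left(P{\left(5 \right)},13 \right)} \right)} + 14469\right) + X{\left(-72,155 \right)} = \left(\frac{1}{46 + \left(12 + 2 \cdot 0\right)} + 14469\right) + 155 \left(1 - -10872\right) = \left(\frac{1}{46 + \left(12 + 0\right)} + 14469\right) + 155 \left(1 + 10872\right) = \left(\frac{1}{46 + 12} + 14469\right) + 155 \cdot 10873 = \left(\frac{1}{58} + 14469\right) + 1685315 = \frac{839203}{58} + 1685315 = \frac{98587473}{58}$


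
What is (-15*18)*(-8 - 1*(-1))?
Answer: 1890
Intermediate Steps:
(-15*18)*(-8 - 1*(-1)) = -270*(-8 + 1) = -270*(-7) = 1890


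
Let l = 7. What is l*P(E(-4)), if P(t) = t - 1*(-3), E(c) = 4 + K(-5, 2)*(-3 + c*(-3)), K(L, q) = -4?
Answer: -203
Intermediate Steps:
E(c) = 16 + 12*c (E(c) = 4 - 4*(-3 + c*(-3)) = 4 - 4*(-3 - 3*c) = 4 + (12 + 12*c) = 16 + 12*c)
P(t) = 3 + t (P(t) = t + 3 = 3 + t)
l*P(E(-4)) = 7*(3 + (16 + 12*(-4))) = 7*(3 + (16 - 48)) = 7*(3 - 32) = 7*(-29) = -203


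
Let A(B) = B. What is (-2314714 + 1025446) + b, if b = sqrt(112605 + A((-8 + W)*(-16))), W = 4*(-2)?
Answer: -1289268 + sqrt(112861) ≈ -1.2889e+6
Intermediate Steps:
W = -8
b = sqrt(112861) (b = sqrt(112605 + (-8 - 8)*(-16)) = sqrt(112605 - 16*(-16)) = sqrt(112605 + 256) = sqrt(112861) ≈ 335.95)
(-2314714 + 1025446) + b = (-2314714 + 1025446) + sqrt(112861) = -1289268 + sqrt(112861)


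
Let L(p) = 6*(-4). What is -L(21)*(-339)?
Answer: -8136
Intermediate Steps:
L(p) = -24
-L(21)*(-339) = -(-24)*(-339) = -1*8136 = -8136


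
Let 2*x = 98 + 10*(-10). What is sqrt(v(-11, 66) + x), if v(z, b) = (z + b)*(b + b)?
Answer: sqrt(7259) ≈ 85.200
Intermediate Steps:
v(z, b) = 2*b*(b + z) (v(z, b) = (b + z)*(2*b) = 2*b*(b + z))
x = -1 (x = (98 + 10*(-10))/2 = (98 - 100)/2 = (1/2)*(-2) = -1)
sqrt(v(-11, 66) + x) = sqrt(2*66*(66 - 11) - 1) = sqrt(2*66*55 - 1) = sqrt(7260 - 1) = sqrt(7259)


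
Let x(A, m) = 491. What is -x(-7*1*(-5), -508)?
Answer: -491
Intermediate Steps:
-x(-7*1*(-5), -508) = -1*491 = -491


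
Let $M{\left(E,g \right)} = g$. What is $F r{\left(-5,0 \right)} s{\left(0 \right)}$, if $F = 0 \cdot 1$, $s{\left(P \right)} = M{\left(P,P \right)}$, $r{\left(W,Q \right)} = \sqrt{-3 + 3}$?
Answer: $0$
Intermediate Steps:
$r{\left(W,Q \right)} = 0$ ($r{\left(W,Q \right)} = \sqrt{0} = 0$)
$s{\left(P \right)} = P$
$F = 0$
$F r{\left(-5,0 \right)} s{\left(0 \right)} = 0 \cdot 0 \cdot 0 = 0 \cdot 0 = 0$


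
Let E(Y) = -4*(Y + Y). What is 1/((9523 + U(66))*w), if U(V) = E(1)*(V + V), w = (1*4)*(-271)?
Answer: -1/9178228 ≈ -1.0895e-7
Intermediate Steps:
E(Y) = -8*Y
w = -1084 (w = 4*(-271) = -1084)
U(V) = -16*V (U(V) = (-8*1)*(V + V) = -16*V)
1/((9523 + U(66))*w) = 1/((9523 - 16*66)*(-1084)) = -1/1084/(9523 - 1056) = -1/1084/8467 = (1/8467)*(-1/1084) = -1/9178228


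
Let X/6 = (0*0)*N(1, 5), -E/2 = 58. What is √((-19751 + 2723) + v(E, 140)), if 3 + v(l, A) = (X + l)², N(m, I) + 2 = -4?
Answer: 5*I*√143 ≈ 59.791*I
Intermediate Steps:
E = -116 (E = -2*58 = -116)
N(m, I) = -6 (N(m, I) = -2 - 4 = -6)
X = 0 (X = 6*((0*0)*(-6)) = 6*(0*(-6)) = 6*0 = 0)
v(l, A) = -3 + l² (v(l, A) = -3 + (0 + l)² = -3 + l²)
√((-19751 + 2723) + v(E, 140)) = √((-19751 + 2723) + (-3 + (-116)²)) = √(-17028 + (-3 + 13456)) = √(-17028 + 13453) = √(-3575) = 5*I*√143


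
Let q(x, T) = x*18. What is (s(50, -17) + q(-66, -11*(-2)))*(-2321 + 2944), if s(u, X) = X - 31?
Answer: -770028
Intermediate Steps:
s(u, X) = -31 + X
q(x, T) = 18*x
(s(50, -17) + q(-66, -11*(-2)))*(-2321 + 2944) = ((-31 - 17) + 18*(-66))*(-2321 + 2944) = (-48 - 1188)*623 = -1236*623 = -770028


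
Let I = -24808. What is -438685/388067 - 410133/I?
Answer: 148276185431/9627166136 ≈ 15.402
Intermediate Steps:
-438685/388067 - 410133/I = -438685/388067 - 410133/(-24808) = -438685*1/388067 - 410133*(-1/24808) = -438685/388067 + 410133/24808 = 148276185431/9627166136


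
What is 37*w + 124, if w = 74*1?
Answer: 2862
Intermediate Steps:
w = 74
37*w + 124 = 37*74 + 124 = 2738 + 124 = 2862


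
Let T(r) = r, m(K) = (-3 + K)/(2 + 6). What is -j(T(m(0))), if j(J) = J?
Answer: 3/8 ≈ 0.37500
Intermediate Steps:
m(K) = -3/8 + K/8 (m(K) = (-3 + K)/8 = (-3 + K)*(⅛) = -3/8 + K/8)
-j(T(m(0))) = -(-3/8 + (⅛)*0) = -(-3/8 + 0) = -1*(-3/8) = 3/8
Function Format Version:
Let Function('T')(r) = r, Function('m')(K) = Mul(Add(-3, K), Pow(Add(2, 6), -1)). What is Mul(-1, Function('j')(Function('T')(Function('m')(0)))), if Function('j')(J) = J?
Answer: Rational(3, 8) ≈ 0.37500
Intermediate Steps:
Function('m')(K) = Add(Rational(-3, 8), Mul(Rational(1, 8), K)) (Function('m')(K) = Mul(Add(-3, K), Pow(8, -1)) = Mul(Add(-3, K), Rational(1, 8)) = Add(Rational(-3, 8), Mul(Rational(1, 8), K)))
Mul(-1, Function('j')(Function('T')(Function('m')(0)))) = Mul(-1, Add(Rational(-3, 8), Mul(Rational(1, 8), 0))) = Mul(-1, Add(Rational(-3, 8), 0)) = Mul(-1, Rational(-3, 8)) = Rational(3, 8)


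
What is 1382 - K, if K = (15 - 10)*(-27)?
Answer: 1517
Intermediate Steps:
K = -135 (K = 5*(-27) = -135)
1382 - K = 1382 - 1*(-135) = 1382 + 135 = 1517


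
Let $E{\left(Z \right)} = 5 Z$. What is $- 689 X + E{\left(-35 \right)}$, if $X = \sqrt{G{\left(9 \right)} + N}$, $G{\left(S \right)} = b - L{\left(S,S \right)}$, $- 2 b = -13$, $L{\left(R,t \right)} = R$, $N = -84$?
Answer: $-175 - \frac{689 i \sqrt{346}}{2} \approx -175.0 - 6408.1 i$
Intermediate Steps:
$b = \frac{13}{2}$ ($b = \left(- \frac{1}{2}\right) \left(-13\right) = \frac{13}{2} \approx 6.5$)
$G{\left(S \right)} = \frac{13}{2} - S$
$X = \frac{i \sqrt{346}}{2}$ ($X = \sqrt{\left(\frac{13}{2} - 9\right) - 84} = \sqrt{- \frac{5}{2} - 84} = \sqrt{- \frac{173}{2}} = \frac{i \sqrt{346}}{2} \approx 9.3005 i$)
$- 689 X + E{\left(-35 \right)} = - 689 \frac{i \sqrt{346}}{2} + 5 \left(-35\right) = - \frac{689 i \sqrt{346}}{2} - 175 = -175 - \frac{689 i \sqrt{346}}{2}$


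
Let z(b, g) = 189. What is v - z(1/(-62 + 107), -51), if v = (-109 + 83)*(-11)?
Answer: 97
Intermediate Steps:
v = 286 (v = -26*(-11) = 286)
v - z(1/(-62 + 107), -51) = 286 - 1*189 = 286 - 189 = 97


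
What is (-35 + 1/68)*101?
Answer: -240279/68 ≈ -3533.5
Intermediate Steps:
(-35 + 1/68)*101 = -2379/68*101 = -240279/68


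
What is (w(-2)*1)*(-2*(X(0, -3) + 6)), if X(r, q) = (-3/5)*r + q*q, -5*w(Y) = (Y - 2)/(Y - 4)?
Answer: 4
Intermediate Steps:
w(Y) = -(-2 + Y)/(5*(-4 + Y)) (w(Y) = -(Y - 2)/(5*(Y - 4)) = -(-2 + Y)/(5*(-4 + Y)))
X(r, q) = q**2 - 3*r/5 (X(r, q) = (-3*1/5)*r + q**2 = -3*r/5 + q**2 = q**2 - 3*r/5)
(w(-2)*1)*(-2*(X(0, -3) + 6)) = (((2 - 1*(-2))/(5*(-4 - 2)))*1)*(-2*(((-3)**2 - 3/5*0) + 6)) = (((1/5)*(2 + 2)/(-6))*1)*(-2*((9 + 0) + 6)) = (((1/5)*(-1/6)*4)*1)*(-2*(9 + 6)) = (-2/15*1)*(-2*15) = -2/15*(-30) = 4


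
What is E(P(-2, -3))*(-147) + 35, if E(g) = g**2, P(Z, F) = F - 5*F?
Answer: -21133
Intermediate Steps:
P(Z, F) = -4*F
E(P(-2, -3))*(-147) + 35 = (-4*(-3))**2*(-147) + 35 = 12**2*(-147) + 35 = 144*(-147) + 35 = -21168 + 35 = -21133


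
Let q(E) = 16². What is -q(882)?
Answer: -256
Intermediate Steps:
q(E) = 256
-q(882) = -1*256 = -256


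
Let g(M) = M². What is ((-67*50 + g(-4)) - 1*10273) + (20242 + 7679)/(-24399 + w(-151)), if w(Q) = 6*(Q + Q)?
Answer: -118893666/8737 ≈ -13608.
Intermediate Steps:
w(Q) = 12*Q (w(Q) = 6*(2*Q) = 12*Q)
((-67*50 + g(-4)) - 1*10273) + (20242 + 7679)/(-24399 + w(-151)) = ((-67*50 + (-4)²) - 1*10273) + (20242 + 7679)/(-24399 + 12*(-151)) = ((-3350 + 16) - 10273) + 27921/(-24399 - 1812) = (-3334 - 10273) + 27921/(-26211) = -13607 + 27921*(-1/26211) = -13607 - 9307/8737 = -118893666/8737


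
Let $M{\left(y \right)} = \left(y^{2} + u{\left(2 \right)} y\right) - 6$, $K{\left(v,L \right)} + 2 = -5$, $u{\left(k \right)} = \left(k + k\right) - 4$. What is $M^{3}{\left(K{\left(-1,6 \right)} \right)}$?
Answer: $79507$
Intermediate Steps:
$u{\left(k \right)} = -4 + 2 k$ ($u{\left(k \right)} = 2 k - 4 = -4 + 2 k$)
$K{\left(v,L \right)} = -7$ ($K{\left(v,L \right)} = -2 - 5 = -7$)
$M{\left(y \right)} = -6 + y^{2}$ ($M{\left(y \right)} = \left(y^{2} + \left(-4 + 2 \cdot 2\right) y\right) - 6 = \left(y^{2} + \left(-4 + 4\right) y\right) - 6 = \left(y^{2} + 0 y\right) - 6 = \left(y^{2} + 0\right) - 6 = y^{2} - 6 = -6 + y^{2}$)
$M^{3}{\left(K{\left(-1,6 \right)} \right)} = \left(-6 + \left(-7\right)^{2}\right)^{3} = \left(-6 + 49\right)^{3} = 43^{3} = 79507$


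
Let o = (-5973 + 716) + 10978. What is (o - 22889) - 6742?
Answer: -23910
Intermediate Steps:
o = 5721 (o = -5257 + 10978 = 5721)
(o - 22889) - 6742 = (5721 - 22889) - 6742 = -17168 - 6742 = -23910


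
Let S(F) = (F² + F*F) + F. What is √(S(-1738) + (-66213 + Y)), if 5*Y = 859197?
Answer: √153629410/5 ≈ 2478.9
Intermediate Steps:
S(F) = F + 2*F² (S(F) = (F² + F²) + F = 2*F² + F = F + 2*F²)
Y = 859197/5 (Y = (⅕)*859197 = 859197/5 ≈ 1.7184e+5)
√(S(-1738) + (-66213 + Y)) = √(-1738*(1 + 2*(-1738)) + (-66213 + 859197/5)) = √(-1738*(1 - 3476) + 528132/5) = √(-1738*(-3475) + 528132/5) = √(6039550 + 528132/5) = √(30725882/5) = √153629410/5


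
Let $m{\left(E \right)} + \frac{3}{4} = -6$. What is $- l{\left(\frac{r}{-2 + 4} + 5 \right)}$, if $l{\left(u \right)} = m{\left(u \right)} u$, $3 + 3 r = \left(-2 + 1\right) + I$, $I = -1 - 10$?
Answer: $\frac{135}{8} \approx 16.875$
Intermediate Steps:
$I = -11$ ($I = -1 - 10 = -11$)
$m{\left(E \right)} = - \frac{27}{4}$ ($m{\left(E \right)} = - \frac{3}{4} - 6 = - \frac{27}{4}$)
$r = -5$ ($r = -1 + \frac{\left(-2 + 1\right) - 11}{3} = -1 + \frac{-1 - 11}{3} = -1 + \frac{1}{3} \left(-12\right) = -1 - 4 = -5$)
$l{\left(u \right)} = - \frac{27 u}{4}$
$- l{\left(\frac{r}{-2 + 4} + 5 \right)} = - \frac{\left(-27\right) \left(\frac{1}{-2 + 4} \left(-5\right) + 5\right)}{4} = - \frac{\left(-27\right) \left(\frac{1}{2} \left(-5\right) + 5\right)}{4} = - \frac{\left(-27\right) \left(- \frac{5}{2} + 5\right)}{4} = - \frac{\left(-27\right) 5}{4 \cdot 2} = \left(-1\right) \left(- \frac{135}{8}\right) = \frac{135}{8}$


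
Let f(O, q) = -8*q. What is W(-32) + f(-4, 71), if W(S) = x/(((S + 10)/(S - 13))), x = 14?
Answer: -5933/11 ≈ -539.36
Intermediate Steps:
W(S) = 14*(-13 + S)/(10 + S) (W(S) = 14/(((S + 10)/(S - 13))) = 14/(((10 + S)/(-13 + S))) = 14*((-13 + S)/(10 + S)) = 14*(-13 + S)/(10 + S))
W(-32) + f(-4, 71) = 14*(-13 - 32)/(10 - 32) - 8*71 = 14*(-45)/(-22) - 568 = 14*(-1/22)*(-45) - 568 = 315/11 - 568 = -5933/11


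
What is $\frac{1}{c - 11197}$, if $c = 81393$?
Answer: $\frac{1}{70196} \approx 1.4246 \cdot 10^{-5}$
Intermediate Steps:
$\frac{1}{c - 11197} = \frac{1}{81393 - 11197} = \frac{1}{70196}$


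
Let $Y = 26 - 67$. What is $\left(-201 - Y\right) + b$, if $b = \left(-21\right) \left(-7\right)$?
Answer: $-13$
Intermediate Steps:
$Y = -41$ ($Y = 26 - 67 = -41$)
$b = 147$
$\left(-201 - Y\right) + b = \left(-201 - -41\right) + 147 = \left(-201 + 41\right) + 147 = -160 + 147 = -13$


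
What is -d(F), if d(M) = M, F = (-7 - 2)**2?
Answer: -81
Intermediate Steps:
F = 81 (F = (-9)**2 = 81)
-d(F) = -1*81 = -81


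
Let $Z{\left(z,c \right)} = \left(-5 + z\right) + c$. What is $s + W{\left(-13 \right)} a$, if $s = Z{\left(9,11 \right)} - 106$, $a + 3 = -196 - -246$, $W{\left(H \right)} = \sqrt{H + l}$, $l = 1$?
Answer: $-91 + 94 i \sqrt{3} \approx -91.0 + 162.81 i$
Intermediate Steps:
$W{\left(H \right)} = \sqrt{1 + H}$ ($W{\left(H \right)} = \sqrt{H + 1} = \sqrt{1 + H}$)
$a = 47$ ($a = -3 - -50 = -3 + \left(-196 + 246\right) = -3 + 50 = 47$)
$Z{\left(z,c \right)} = -5 + c + z$
$s = -91$ ($s = \left(-5 + 11 + 9\right) - 106 = 15 - 106 = -91$)
$s + W{\left(-13 \right)} a = -91 + \sqrt{1 - 13} \cdot 47 = -91 + \sqrt{-12} \cdot 47 = -91 + 2 i \sqrt{3} \cdot 47 = -91 + 94 i \sqrt{3}$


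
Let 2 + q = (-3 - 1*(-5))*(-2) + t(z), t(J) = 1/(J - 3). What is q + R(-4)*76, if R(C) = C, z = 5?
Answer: -619/2 ≈ -309.50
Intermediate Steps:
t(J) = 1/(-3 + J)
q = -11/2 (q = -2 + ((-3 - 1*(-5))*(-2) + 1/(-3 + 5)) = -2 + ((-3 + 5)*(-2) + 1/2) = -2 + (2*(-2) + 1/2) = -2 + (-4 + 1/2) = -2 - 7/2 = -11/2 ≈ -5.5000)
q + R(-4)*76 = -11/2 - 4*76 = -11/2 - 304 = -619/2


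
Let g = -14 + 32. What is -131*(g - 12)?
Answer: -786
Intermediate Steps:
g = 18
-131*(g - 12) = -131*(18 - 12) = -131*6 = -786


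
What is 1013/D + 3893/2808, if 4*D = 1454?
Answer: 8519219/2041416 ≈ 4.1732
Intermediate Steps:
D = 727/2 (D = (¼)*1454 = 727/2 ≈ 363.50)
1013/D + 3893/2808 = 1013/(727/2) + 3893/2808 = 1013*(2/727) + 3893*(1/2808) = 2026/727 + 3893/2808 = 8519219/2041416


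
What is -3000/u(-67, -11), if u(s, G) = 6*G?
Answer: 500/11 ≈ 45.455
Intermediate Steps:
-3000/u(-67, -11) = -3000/(6*(-11)) = -3000/(-66) = -3000*(-1/66) = 500/11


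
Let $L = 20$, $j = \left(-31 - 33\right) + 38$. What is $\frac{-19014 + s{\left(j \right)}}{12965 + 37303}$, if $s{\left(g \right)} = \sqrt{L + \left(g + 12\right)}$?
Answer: $- \frac{3169}{8378} + \frac{\sqrt{6}}{50268} \approx -0.3782$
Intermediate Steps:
$j = -26$ ($j = \left(-31 - 33\right) + 38 = -64 + 38 = -26$)
$s{\left(g \right)} = \sqrt{32 + g}$ ($s{\left(g \right)} = \sqrt{20 + \left(g + 12\right)} = \sqrt{20 + \left(12 + g\right)} = \sqrt{32 + g}$)
$\frac{-19014 + s{\left(j \right)}}{12965 + 37303} = \frac{-19014 + \sqrt{32 - 26}}{12965 + 37303} = \frac{-19014 + \sqrt{6}}{50268} = \left(-19014 + \sqrt{6}\right) \frac{1}{50268} = - \frac{3169}{8378} + \frac{\sqrt{6}}{50268}$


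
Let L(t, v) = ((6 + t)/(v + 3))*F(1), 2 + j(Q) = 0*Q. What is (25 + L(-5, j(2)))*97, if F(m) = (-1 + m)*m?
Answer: 2425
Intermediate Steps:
F(m) = m*(-1 + m)
j(Q) = -2 (j(Q) = -2 + 0*Q = -2 + 0 = -2)
L(t, v) = 0 (L(t, v) = ((6 + t)/(v + 3))*(1*(-1 + 1)) = ((6 + t)/(3 + v))*(1*0) = ((6 + t)/(3 + v))*0 = 0)
(25 + L(-5, j(2)))*97 = (25 + 0)*97 = 25*97 = 2425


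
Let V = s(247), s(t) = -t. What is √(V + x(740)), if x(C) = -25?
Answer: 4*I*√17 ≈ 16.492*I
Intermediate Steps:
V = -247 (V = -1*247 = -247)
√(V + x(740)) = √(-247 - 25) = √(-272) = 4*I*√17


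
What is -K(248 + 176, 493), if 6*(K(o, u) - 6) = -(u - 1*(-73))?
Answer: 265/3 ≈ 88.333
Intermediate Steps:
K(o, u) = -37/6 - u/6 (K(o, u) = 6 + (-(u - 1*(-73)))/6 = 6 + (-(u + 73))/6 = 6 + (-(73 + u))/6 = 6 + (-73 - u)/6 = 6 + (-73/6 - u/6) = -37/6 - u/6)
-K(248 + 176, 493) = -(-37/6 - ⅙*493) = -(-37/6 - 493/6) = -1*(-265/3) = 265/3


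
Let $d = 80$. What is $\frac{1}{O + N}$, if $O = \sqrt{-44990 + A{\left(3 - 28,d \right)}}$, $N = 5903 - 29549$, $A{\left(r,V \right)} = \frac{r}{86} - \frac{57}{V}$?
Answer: $- \frac{81342240}{1923573376091} - \frac{4 i \sqrt{33275345965}}{1923573376091} \approx -4.2287 \cdot 10^{-5} - 3.7933 \cdot 10^{-7} i$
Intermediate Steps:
$A{\left(r,V \right)} = - \frac{57}{V} + \frac{r}{86}$ ($A{\left(r,V \right)} = r \frac{1}{86} - \frac{57}{V} = \frac{r}{86} - \frac{57}{V} = - \frac{57}{V} + \frac{r}{86}$)
$N = -23646$
$O = \frac{i \sqrt{33275345965}}{860}$ ($O = \sqrt{-44990 + \left(- \frac{57}{80} + \frac{3 - 28}{86}\right)} = \sqrt{-44990 + \left(\left(-57\right) \frac{1}{80} + \frac{3 - 28}{86}\right)} = \sqrt{-44990 + \left(- \frac{57}{80} + \frac{1}{86} \left(-25\right)\right)} = \sqrt{-44990 - \frac{3451}{3440}} = \sqrt{- \frac{154769051}{3440}} = \frac{i \sqrt{33275345965}}{860} \approx 212.11 i$)
$\frac{1}{O + N} = \frac{1}{\frac{i \sqrt{33275345965}}{860} - 23646} = \frac{1}{-23646 + \frac{i \sqrt{33275345965}}{860}}$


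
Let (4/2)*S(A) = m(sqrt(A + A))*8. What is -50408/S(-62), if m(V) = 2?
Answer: -6301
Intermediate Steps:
S(A) = 8 (S(A) = (2*8)/2 = (1/2)*16 = 8)
-50408/S(-62) = -50408/8 = -50408*1/8 = -6301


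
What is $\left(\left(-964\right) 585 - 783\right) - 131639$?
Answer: $-696362$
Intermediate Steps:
$\left(\left(-964\right) 585 - 783\right) - 131639 = \left(-563940 - 783\right) - 131639 = -564723 - 131639 = -696362$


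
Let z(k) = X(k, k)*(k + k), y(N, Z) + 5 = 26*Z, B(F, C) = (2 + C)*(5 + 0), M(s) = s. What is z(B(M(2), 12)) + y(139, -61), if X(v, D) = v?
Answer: 8209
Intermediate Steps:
B(F, C) = 10 + 5*C (B(F, C) = (2 + C)*5 = 10 + 5*C)
y(N, Z) = -5 + 26*Z
z(k) = 2*k**2 (z(k) = k*(k + k) = k*(2*k) = 2*k**2)
z(B(M(2), 12)) + y(139, -61) = 2*(10 + 5*12)**2 + (-5 + 26*(-61)) = 2*(10 + 60)**2 + (-5 - 1586) = 2*70**2 - 1591 = 2*4900 - 1591 = 9800 - 1591 = 8209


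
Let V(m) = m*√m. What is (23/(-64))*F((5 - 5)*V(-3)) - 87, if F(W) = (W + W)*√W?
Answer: -87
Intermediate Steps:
V(m) = m^(3/2)
F(W) = 2*W^(3/2) (F(W) = (2*W)*√W = 2*W^(3/2))
(23/(-64))*F((5 - 5)*V(-3)) - 87 = (23/(-64))*(2*((5 - 5)*(-3)^(3/2))^(3/2)) - 87 = (23*(-1/64))*(2*(0*(-3*I*√3))^(3/2)) - 87 = -23*0^(3/2)/32 - 87 = -23*0/32 - 87 = -23/64*0 - 87 = 0 - 87 = -87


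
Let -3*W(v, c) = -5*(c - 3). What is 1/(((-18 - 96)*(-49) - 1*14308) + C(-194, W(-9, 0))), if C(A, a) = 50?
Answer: -1/8672 ≈ -0.00011531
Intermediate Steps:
W(v, c) = -5 + 5*c/3 (W(v, c) = -(-5)*(c - 3)/3 = -(-5)*(-3 + c)/3 = -(15 - 5*c)/3 = -5 + 5*c/3)
1/(((-18 - 96)*(-49) - 1*14308) + C(-194, W(-9, 0))) = 1/(((-18 - 96)*(-49) - 1*14308) + 50) = 1/((-114*(-49) - 14308) + 50) = 1/((5586 - 14308) + 50) = 1/(-8722 + 50) = 1/(-8672) = -1/8672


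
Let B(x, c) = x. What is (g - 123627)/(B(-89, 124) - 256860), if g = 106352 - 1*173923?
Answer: 27314/36707 ≈ 0.74411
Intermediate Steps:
g = -67571 (g = 106352 - 173923 = -67571)
(g - 123627)/(B(-89, 124) - 256860) = (-67571 - 123627)/(-89 - 256860) = -191198/(-256949) = -191198*(-1/256949) = 27314/36707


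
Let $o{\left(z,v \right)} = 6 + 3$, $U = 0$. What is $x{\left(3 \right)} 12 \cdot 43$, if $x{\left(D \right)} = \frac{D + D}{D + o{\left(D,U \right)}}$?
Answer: $258$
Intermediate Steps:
$o{\left(z,v \right)} = 9$
$x{\left(D \right)} = \frac{2 D}{9 + D}$ ($x{\left(D \right)} = \frac{D + D}{D + 9} = \frac{2 D}{9 + D}$)
$x{\left(3 \right)} 12 \cdot 43 = 2 \cdot 3 \frac{1}{9 + 3} \cdot 12 \cdot 43 = 2 \cdot 3 \cdot \frac{1}{12} \cdot 12 \cdot 43 = \frac{1}{2} \cdot 12 \cdot 43 = 6 \cdot 43 = 258$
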